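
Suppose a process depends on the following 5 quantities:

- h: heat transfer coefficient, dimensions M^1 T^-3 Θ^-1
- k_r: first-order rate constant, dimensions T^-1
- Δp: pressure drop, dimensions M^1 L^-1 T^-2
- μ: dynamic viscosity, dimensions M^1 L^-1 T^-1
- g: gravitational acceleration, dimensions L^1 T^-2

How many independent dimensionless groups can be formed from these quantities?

1

There are 5 variables and 4 base dimensions (M, L, T, Θ).
The dimension matrix has rank 4.
Independent dimensionless groups: 5 − 4 = 1.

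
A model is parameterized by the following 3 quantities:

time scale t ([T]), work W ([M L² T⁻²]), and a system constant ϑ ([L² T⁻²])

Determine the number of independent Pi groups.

0

There are 3 variables and 3 base dimensions (M, L, T).
The dimension matrix has rank 3.
Independent dimensionless groups: 3 − 3 = 0.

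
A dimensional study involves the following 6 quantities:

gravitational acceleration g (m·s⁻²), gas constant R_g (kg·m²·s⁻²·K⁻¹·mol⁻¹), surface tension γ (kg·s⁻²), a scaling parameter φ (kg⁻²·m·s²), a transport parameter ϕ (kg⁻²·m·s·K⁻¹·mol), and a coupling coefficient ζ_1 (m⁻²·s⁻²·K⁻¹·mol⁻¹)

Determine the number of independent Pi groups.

There are 6 variables and 5 base dimensions (M, L, T, Θ, N).
The dimension matrix has rank 5.
Independent dimensionless groups: 6 − 5 = 1.

1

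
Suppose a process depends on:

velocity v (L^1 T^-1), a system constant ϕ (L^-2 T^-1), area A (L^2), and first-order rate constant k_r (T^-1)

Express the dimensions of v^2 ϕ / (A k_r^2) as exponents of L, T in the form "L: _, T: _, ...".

Collect each base-dimension exponent across the product:
  L: 2·(1) + (-2) − (2) − 2·(0) = -2
  T: 2·(-1) + (-1) − (0) − 2·(-1) = -1
So the dimensions are [L⁻² T⁻¹].

L: -2, T: -1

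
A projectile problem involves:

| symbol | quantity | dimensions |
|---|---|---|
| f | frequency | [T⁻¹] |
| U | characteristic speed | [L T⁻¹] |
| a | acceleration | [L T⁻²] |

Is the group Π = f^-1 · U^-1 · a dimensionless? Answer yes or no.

Sum the exponent of each base dimension across the product:
  M: −[f]_M − [U]_M + [a]_M = −(0) − (0) + (0) = 0
  L: −[f]_L − [U]_L + [a]_L = −(0) − (1) + (1) = 0
  T: −[f]_T − [U]_T + [a]_T = −(-1) − (-1) + (-2) = 0
  Θ: −[f]_Θ − [U]_Θ + [a]_Θ = −(0) − (0) + (0) = 0
All base exponents vanish — dimensionless.

yes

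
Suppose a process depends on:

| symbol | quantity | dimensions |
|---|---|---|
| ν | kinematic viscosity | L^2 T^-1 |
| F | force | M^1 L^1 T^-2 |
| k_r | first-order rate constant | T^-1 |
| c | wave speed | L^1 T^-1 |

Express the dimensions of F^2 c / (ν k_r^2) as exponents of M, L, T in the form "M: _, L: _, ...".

Collect each base-dimension exponent across the product:
  M: −(0) + 2·(1) − 2·(0) + (0) = 2
  L: −(2) + 2·(1) − 2·(0) + (1) = 1
  T: −(-1) + 2·(-2) − 2·(-1) + (-1) = -2
So the dimensions are [M² L T⁻²].

M: 2, L: 1, T: -2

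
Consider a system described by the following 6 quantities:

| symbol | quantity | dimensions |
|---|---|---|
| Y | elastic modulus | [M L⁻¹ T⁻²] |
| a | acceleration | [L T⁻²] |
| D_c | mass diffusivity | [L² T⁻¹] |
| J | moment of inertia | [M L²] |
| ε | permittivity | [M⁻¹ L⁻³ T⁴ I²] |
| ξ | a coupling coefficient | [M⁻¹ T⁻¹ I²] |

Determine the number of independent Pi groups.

There are 6 variables and 4 base dimensions (M, L, T, I).
The dimension matrix has rank 4.
Independent dimensionless groups: 6 − 4 = 2.

2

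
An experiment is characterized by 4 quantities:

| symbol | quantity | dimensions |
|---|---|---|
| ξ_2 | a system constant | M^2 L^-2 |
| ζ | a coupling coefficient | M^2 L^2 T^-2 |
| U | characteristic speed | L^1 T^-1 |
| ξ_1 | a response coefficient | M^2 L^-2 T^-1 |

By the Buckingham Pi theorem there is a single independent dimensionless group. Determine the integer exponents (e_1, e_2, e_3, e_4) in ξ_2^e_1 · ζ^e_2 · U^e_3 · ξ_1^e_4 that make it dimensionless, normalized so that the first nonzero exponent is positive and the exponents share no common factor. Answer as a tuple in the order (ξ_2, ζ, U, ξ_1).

(3, -1, 4, -2)

M: e_1·(2) + e_2·(2) + e_3·(0) + e_4·(2) = 0
L: e_1·(-2) + e_2·(2) + e_3·(1) + e_4·(-2) = 0
T: e_1·(0) + e_2·(-2) + e_3·(-1) + e_4·(-1) = 0
Solving this homogeneous linear system for the smallest-integer solution (first nonzero entry positive) gives (3, -1, 4, -2).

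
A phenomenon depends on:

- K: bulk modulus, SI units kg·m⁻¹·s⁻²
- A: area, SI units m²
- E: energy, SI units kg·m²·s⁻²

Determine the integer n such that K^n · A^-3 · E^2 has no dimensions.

-2

Balance the M exponent: (1)·n from K, plus −3·(0) + 2·(1) = 2 from the rest, must sum to zero.
n + 2 = 0, so n = -2.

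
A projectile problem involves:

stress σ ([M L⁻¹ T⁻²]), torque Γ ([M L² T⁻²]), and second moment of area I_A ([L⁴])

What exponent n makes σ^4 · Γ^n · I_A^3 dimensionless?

-4

Balance the M exponent: (1)·n from Γ, plus 4·(1) + 3·(0) = 4 from the rest, must sum to zero.
n + 4 = 0, so n = -4.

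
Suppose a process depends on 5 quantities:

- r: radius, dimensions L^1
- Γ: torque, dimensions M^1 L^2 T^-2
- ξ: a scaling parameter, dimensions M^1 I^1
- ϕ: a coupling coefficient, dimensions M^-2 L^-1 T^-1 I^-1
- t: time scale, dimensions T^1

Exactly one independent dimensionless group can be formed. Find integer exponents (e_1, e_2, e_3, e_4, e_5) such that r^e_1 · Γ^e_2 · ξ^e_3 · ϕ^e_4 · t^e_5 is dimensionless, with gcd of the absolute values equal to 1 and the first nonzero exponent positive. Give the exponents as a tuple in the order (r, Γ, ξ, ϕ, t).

(1, -1, -1, -1, -3)

M: e_1·(0) + e_2·(1) + e_3·(1) + e_4·(-2) + e_5·(0) = 0
L: e_1·(1) + e_2·(2) + e_3·(0) + e_4·(-1) + e_5·(0) = 0
T: e_1·(0) + e_2·(-2) + e_3·(0) + e_4·(-1) + e_5·(1) = 0
I: e_1·(0) + e_2·(0) + e_3·(1) + e_4·(-1) + e_5·(0) = 0
Solving this homogeneous linear system for the smallest-integer solution (first nonzero entry positive) gives (1, -1, -1, -1, -3).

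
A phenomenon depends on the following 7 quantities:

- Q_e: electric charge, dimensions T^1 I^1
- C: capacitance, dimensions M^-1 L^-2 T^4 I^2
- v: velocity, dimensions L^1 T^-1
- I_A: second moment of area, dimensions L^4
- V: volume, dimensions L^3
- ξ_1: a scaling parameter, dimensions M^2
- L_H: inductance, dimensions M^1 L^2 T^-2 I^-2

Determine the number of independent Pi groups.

3

There are 7 variables and 4 base dimensions (M, L, T, I).
The dimension matrix has rank 4.
Independent dimensionless groups: 7 − 4 = 3.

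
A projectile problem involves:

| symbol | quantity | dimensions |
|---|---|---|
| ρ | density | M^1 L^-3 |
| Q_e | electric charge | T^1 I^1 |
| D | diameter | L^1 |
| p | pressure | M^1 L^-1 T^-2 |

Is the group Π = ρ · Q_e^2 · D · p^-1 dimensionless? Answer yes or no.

Sum the exponent of each base dimension across the product:
  M: [ρ]_M + 2·[Q_e]_M + [D]_M − [p]_M = (1) + 2·(0) + (0) − (1) = 0
  L: [ρ]_L + 2·[Q_e]_L + [D]_L − [p]_L = (-3) + 2·(0) + (1) − (-1) = -1
  T: [ρ]_T + 2·[Q_e]_T + [D]_T − [p]_T = (0) + 2·(1) + (0) − (-2) = 4
  I: [ρ]_I + 2·[Q_e]_I + [D]_I − [p]_I = (0) + 2·(1) + (0) − (0) = 2
Net dimensions [L⁻¹ T⁴ I²] ≠ [1] — not dimensionless.

no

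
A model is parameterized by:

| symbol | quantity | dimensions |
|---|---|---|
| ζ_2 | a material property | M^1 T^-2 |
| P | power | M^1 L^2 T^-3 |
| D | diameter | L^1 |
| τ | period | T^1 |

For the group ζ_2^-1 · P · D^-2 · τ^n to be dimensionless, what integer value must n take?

Balance the T exponent: (1)·n from τ, plus −(-2) + (-3) − 2·(0) = -1 from the rest, must sum to zero.
n − 1 = 0, so n = 1.

1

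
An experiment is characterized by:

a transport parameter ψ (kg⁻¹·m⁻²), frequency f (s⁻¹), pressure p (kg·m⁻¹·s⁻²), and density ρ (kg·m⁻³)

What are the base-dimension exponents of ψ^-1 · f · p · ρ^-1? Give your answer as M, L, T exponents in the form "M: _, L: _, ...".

Collect each base-dimension exponent across the product:
  M: −(-1) + (0) + (1) − (1) = 1
  L: −(-2) + (0) + (-1) − (-3) = 4
  T: −(0) + (-1) + (-2) − (0) = -3
So the dimensions are [M L⁴ T⁻³].

M: 1, L: 4, T: -3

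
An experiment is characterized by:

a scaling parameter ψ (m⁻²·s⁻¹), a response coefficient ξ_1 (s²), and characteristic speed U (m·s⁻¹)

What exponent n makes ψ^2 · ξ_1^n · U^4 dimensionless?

Balance the T exponent: (2)·n from ξ_1, plus 2·(-1) + 4·(-1) = -6 from the rest, must sum to zero.
2n − 6 = 0, so n = 3.

3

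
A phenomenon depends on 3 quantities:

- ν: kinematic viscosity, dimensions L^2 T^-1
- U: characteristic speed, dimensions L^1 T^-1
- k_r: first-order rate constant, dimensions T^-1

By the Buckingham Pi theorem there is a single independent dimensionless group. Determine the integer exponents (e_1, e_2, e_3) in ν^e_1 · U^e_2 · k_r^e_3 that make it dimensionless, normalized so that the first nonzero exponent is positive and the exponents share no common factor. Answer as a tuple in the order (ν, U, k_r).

L: e_1·(2) + e_2·(1) + e_3·(0) = 0
T: e_1·(-1) + e_2·(-1) + e_3·(-1) = 0
Solving this homogeneous linear system for the smallest-integer solution (first nonzero entry positive) gives (1, -2, 1).

(1, -2, 1)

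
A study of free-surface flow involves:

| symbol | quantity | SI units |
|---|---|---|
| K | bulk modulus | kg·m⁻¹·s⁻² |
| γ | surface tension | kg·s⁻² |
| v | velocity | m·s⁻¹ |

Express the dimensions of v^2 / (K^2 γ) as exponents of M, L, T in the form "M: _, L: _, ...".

Collect each base-dimension exponent across the product:
  M: −2·(1) − (1) + 2·(0) = -3
  L: −2·(-1) − (0) + 2·(1) = 4
  T: −2·(-2) − (-2) + 2·(-1) = 4
So the dimensions are [M⁻³ L⁴ T⁴].

M: -3, L: 4, T: 4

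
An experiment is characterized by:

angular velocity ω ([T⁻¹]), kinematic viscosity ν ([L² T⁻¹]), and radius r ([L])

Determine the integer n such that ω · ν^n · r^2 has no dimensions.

Balance the L exponent: (2)·n from ν, plus (0) + 2·(1) = 2 from the rest, must sum to zero.
2n + 2 = 0, so n = -1.

-1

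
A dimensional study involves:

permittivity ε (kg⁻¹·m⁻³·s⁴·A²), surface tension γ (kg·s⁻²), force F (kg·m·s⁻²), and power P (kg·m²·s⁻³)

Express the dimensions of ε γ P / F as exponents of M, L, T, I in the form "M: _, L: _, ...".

Collect each base-dimension exponent across the product:
  M: (-1) + (1) − (1) + (1) = 0
  L: (-3) + (0) − (1) + (2) = -2
  T: (4) + (-2) − (-2) + (-3) = 1
  I: (2) + (0) − (0) + (0) = 2
So the dimensions are [L⁻² T I²].

M: 0, L: -2, T: 1, I: 2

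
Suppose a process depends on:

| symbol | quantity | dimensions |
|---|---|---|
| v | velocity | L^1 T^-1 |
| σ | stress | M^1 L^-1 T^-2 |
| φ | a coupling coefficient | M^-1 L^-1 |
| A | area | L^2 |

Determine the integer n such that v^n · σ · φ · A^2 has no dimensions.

-2

Balance the L exponent: (1)·n from v, plus (-1) + (-1) + 2·(2) = 2 from the rest, must sum to zero.
n + 2 = 0, so n = -2.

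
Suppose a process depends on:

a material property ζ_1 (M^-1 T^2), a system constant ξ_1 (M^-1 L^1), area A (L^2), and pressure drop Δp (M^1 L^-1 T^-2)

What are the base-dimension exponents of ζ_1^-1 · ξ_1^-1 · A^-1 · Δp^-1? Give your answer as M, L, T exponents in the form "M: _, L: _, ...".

M: 1, L: -2, T: 0

Collect each base-dimension exponent across the product:
  M: −(-1) − (-1) − (0) − (1) = 1
  L: −(0) − (1) − (2) − (-1) = -2
  T: −(2) − (0) − (0) − (-2) = 0
So the dimensions are [M L⁻²].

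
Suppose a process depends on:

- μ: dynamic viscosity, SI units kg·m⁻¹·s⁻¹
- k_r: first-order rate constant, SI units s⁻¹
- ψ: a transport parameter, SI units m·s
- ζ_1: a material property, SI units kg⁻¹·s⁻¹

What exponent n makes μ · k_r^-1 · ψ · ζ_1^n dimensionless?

1

Balance the M exponent: (-1)·n from ζ_1, plus (1) − (0) + (0) = 1 from the rest, must sum to zero.
−n + 1 = 0, so n = 1.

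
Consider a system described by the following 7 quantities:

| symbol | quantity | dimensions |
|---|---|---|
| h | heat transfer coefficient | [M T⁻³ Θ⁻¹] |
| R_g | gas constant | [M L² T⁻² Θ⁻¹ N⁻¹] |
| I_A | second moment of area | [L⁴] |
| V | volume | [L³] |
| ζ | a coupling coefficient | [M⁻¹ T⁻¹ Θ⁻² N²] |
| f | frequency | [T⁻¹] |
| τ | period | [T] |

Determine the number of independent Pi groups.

2

There are 7 variables and 5 base dimensions (M, L, T, Θ, N).
The dimension matrix has rank 5.
Independent dimensionless groups: 7 − 5 = 2.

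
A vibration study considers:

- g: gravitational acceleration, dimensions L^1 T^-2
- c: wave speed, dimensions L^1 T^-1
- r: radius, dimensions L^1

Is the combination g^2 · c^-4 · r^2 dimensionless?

Sum the exponent of each base dimension across the product:
  L: 2·[g]_L − 4·[c]_L + 2·[r]_L = 2·(1) − 4·(1) + 2·(1) = 0
  T: 2·[g]_T − 4·[c]_T + 2·[r]_T = 2·(-2) − 4·(-1) + 2·(0) = 0
All base exponents vanish — dimensionless.

yes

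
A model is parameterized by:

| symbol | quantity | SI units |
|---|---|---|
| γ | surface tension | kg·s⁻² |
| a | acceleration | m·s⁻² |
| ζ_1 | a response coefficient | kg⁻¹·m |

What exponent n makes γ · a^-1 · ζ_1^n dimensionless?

Balance the M exponent: (-1)·n from ζ_1, plus (1) − (0) = 1 from the rest, must sum to zero.
−n + 1 = 0, so n = 1.

1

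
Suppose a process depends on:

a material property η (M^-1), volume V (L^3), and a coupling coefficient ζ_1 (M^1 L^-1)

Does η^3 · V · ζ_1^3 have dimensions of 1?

Sum the exponent of each base dimension across the product:
  M: 3·[η]_M + [V]_M + 3·[ζ_1]_M = 3·(-1) + (0) + 3·(1) = 0
  L: 3·[η]_L + [V]_L + 3·[ζ_1]_L = 3·(0) + (3) + 3·(-1) = 0
  T: 3·[η]_T + [V]_T + 3·[ζ_1]_T = 3·(0) + (0) + 3·(0) = 0
All base exponents vanish — dimensionless.

yes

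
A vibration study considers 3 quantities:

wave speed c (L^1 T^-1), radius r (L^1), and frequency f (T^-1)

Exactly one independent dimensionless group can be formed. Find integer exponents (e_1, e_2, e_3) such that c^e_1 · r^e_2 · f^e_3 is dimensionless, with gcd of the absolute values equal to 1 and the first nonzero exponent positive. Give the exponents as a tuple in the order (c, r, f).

(1, -1, -1)

L: e_1·(1) + e_2·(1) + e_3·(0) = 0
T: e_1·(-1) + e_2·(0) + e_3·(-1) = 0
Solving this homogeneous linear system for the smallest-integer solution (first nonzero entry positive) gives (1, -1, -1).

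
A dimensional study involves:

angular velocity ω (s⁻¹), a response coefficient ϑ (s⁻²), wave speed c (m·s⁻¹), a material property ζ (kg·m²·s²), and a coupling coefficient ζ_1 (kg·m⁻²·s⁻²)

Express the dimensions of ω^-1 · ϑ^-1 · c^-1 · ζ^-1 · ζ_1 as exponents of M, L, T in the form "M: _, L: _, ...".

Collect each base-dimension exponent across the product:
  M: −(0) − (0) − (0) − (1) + (1) = 0
  L: −(0) − (0) − (1) − (2) + (-2) = -5
  T: −(-1) − (-2) − (-1) − (2) + (-2) = 0
So the dimensions are [L⁻⁵].

M: 0, L: -5, T: 0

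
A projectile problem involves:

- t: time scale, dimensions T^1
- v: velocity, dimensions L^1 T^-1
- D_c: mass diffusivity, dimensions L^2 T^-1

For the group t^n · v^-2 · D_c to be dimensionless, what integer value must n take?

-1

Balance the T exponent: (1)·n from t, plus −2·(-1) + (-1) = 1 from the rest, must sum to zero.
n + 1 = 0, so n = -1.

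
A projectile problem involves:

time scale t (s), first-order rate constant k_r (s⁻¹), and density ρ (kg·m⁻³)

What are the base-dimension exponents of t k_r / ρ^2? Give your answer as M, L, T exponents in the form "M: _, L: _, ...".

Collect each base-dimension exponent across the product:
  M: (0) + (0) − 2·(1) = -2
  L: (0) + (0) − 2·(-3) = 6
  T: (1) + (-1) − 2·(0) = 0
So the dimensions are [M⁻² L⁶].

M: -2, L: 6, T: 0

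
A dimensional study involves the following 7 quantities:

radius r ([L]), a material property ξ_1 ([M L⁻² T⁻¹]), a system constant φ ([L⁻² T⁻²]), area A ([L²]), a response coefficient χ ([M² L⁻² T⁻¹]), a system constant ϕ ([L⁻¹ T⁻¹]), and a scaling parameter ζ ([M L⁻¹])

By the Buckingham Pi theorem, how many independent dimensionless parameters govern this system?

There are 7 variables and 3 base dimensions (M, L, T).
The dimension matrix has rank 3.
Independent dimensionless groups: 7 − 3 = 4.

4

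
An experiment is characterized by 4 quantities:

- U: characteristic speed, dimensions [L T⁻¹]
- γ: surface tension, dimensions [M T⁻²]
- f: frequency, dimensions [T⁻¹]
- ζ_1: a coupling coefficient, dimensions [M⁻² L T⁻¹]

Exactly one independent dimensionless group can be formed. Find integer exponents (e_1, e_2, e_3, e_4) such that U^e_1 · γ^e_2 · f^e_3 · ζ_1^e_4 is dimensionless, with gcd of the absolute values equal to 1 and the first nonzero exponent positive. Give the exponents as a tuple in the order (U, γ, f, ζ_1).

M: e_1·(0) + e_2·(1) + e_3·(0) + e_4·(-2) = 0
L: e_1·(1) + e_2·(0) + e_3·(0) + e_4·(1) = 0
T: e_1·(-1) + e_2·(-2) + e_3·(-1) + e_4·(-1) = 0
Solving this homogeneous linear system for the smallest-integer solution (first nonzero entry positive) gives (1, -2, 4, -1).

(1, -2, 4, -1)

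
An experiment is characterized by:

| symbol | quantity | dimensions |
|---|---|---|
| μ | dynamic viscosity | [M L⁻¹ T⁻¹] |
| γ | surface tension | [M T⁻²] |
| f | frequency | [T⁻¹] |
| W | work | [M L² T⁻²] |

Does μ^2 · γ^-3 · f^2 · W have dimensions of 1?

Sum the exponent of each base dimension across the product:
  M: 2·[μ]_M − 3·[γ]_M + 2·[f]_M + [W]_M = 2·(1) − 3·(1) + 2·(0) + (1) = 0
  L: 2·[μ]_L − 3·[γ]_L + 2·[f]_L + [W]_L = 2·(-1) − 3·(0) + 2·(0) + (2) = 0
  T: 2·[μ]_T − 3·[γ]_T + 2·[f]_T + [W]_T = 2·(-1) − 3·(-2) + 2·(-1) + (-2) = 0
All base exponents vanish — dimensionless.

yes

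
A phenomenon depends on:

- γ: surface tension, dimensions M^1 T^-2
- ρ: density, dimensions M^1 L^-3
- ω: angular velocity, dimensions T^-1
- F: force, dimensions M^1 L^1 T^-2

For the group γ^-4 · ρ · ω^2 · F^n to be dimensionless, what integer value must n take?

Balance the M exponent: (1)·n from F, plus −4·(1) + (1) + 2·(0) = -3 from the rest, must sum to zero.
n − 3 = 0, so n = 3.

3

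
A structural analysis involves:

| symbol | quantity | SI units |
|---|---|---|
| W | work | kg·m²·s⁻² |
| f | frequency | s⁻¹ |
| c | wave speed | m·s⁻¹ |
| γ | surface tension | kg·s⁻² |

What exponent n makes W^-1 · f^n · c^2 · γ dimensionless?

Balance the T exponent: (-1)·n from f, plus −(-2) + 2·(-1) + (-2) = -2 from the rest, must sum to zero.
−n − 2 = 0, so n = -2.

-2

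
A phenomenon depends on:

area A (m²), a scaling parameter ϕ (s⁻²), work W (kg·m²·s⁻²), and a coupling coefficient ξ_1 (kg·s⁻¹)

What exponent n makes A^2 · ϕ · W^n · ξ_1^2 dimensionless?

-2

Balance the M exponent: (1)·n from W, plus 2·(0) + (0) + 2·(1) = 2 from the rest, must sum to zero.
n + 2 = 0, so n = -2.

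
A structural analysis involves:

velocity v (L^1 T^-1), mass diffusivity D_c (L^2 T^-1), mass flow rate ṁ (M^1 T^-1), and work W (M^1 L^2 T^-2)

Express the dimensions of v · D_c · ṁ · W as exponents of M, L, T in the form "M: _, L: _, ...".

M: 2, L: 5, T: -5

Collect each base-dimension exponent across the product:
  M: (0) + (0) + (1) + (1) = 2
  L: (1) + (2) + (0) + (2) = 5
  T: (-1) + (-1) + (-1) + (-2) = -5
So the dimensions are [M² L⁵ T⁻⁵].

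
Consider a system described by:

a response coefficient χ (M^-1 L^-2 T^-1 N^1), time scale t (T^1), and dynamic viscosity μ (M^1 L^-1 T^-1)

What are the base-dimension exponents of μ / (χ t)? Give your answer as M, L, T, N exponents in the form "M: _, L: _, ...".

M: 2, L: 1, T: -1, N: -1

Collect each base-dimension exponent across the product:
  M: −(-1) − (0) + (1) = 2
  L: −(-2) − (0) + (-1) = 1
  T: −(-1) − (1) + (-1) = -1
  N: −(1) − (0) + (0) = -1
So the dimensions are [M² L T⁻¹ N⁻¹].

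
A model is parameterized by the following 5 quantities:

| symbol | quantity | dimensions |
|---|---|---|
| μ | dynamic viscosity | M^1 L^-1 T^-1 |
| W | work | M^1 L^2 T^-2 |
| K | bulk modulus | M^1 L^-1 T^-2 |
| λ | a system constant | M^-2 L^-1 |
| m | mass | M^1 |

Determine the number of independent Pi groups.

2

There are 5 variables and 3 base dimensions (M, L, T).
The dimension matrix has rank 3.
Independent dimensionless groups: 5 − 3 = 2.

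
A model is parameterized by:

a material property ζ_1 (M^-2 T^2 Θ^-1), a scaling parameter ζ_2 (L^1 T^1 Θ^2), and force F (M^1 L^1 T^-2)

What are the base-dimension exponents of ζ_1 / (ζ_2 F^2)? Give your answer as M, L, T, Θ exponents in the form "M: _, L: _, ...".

M: -4, L: -3, T: 5, Θ: -3

Collect each base-dimension exponent across the product:
  M: (-2) − (0) − 2·(1) = -4
  L: (0) − (1) − 2·(1) = -3
  T: (2) − (1) − 2·(-2) = 5
  Θ: (-1) − (2) − 2·(0) = -3
So the dimensions are [M⁻⁴ L⁻³ T⁵ Θ⁻³].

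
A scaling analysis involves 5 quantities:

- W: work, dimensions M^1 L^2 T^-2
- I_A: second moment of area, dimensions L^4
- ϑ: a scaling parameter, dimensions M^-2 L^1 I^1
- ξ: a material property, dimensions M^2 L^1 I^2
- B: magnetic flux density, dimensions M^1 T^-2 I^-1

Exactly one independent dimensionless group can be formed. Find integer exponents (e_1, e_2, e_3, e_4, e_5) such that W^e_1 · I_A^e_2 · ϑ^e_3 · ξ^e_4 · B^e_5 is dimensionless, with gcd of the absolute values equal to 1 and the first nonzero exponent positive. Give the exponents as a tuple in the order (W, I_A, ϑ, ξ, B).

(3, -1, -1, -1, -3)

M: e_1·(1) + e_2·(0) + e_3·(-2) + e_4·(2) + e_5·(1) = 0
L: e_1·(2) + e_2·(4) + e_3·(1) + e_4·(1) + e_5·(0) = 0
T: e_1·(-2) + e_2·(0) + e_3·(0) + e_4·(0) + e_5·(-2) = 0
I: e_1·(0) + e_2·(0) + e_3·(1) + e_4·(2) + e_5·(-1) = 0
Solving this homogeneous linear system for the smallest-integer solution (first nonzero entry positive) gives (3, -1, -1, -1, -3).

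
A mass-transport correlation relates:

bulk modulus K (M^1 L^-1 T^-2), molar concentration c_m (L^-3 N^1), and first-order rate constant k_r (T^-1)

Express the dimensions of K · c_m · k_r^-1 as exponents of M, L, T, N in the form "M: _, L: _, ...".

M: 1, L: -4, T: -1, N: 1

Collect each base-dimension exponent across the product:
  M: (1) + (0) − (0) = 1
  L: (-1) + (-3) − (0) = -4
  T: (-2) + (0) − (-1) = -1
  N: (0) + (1) − (0) = 1
So the dimensions are [M L⁻⁴ T⁻¹ N].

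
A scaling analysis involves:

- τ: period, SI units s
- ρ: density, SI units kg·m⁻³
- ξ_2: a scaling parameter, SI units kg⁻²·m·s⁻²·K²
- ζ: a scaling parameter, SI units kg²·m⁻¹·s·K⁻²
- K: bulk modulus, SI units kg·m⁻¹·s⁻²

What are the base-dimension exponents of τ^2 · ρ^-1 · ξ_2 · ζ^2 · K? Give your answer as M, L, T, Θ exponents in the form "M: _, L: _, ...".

M: 2, L: 1, T: 0, Θ: -2

Collect each base-dimension exponent across the product:
  M: 2·(0) − (1) + (-2) + 2·(2) + (1) = 2
  L: 2·(0) − (-3) + (1) + 2·(-1) + (-1) = 1
  T: 2·(1) − (0) + (-2) + 2·(1) + (-2) = 0
  Θ: 2·(0) − (0) + (2) + 2·(-2) + (0) = -2
So the dimensions are [M² L Θ⁻²].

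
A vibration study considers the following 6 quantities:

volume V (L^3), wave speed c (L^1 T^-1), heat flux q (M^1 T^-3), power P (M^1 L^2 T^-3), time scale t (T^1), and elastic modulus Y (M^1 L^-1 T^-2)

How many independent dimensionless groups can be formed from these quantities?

There are 6 variables and 3 base dimensions (M, L, T).
The dimension matrix has rank 3.
Independent dimensionless groups: 6 − 3 = 3.

3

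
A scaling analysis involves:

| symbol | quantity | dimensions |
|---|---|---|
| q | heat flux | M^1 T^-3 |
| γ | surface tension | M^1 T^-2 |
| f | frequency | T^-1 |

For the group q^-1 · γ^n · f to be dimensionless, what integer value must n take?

Balance the M exponent: (1)·n from γ, plus −(1) + (0) = -1 from the rest, must sum to zero.
n − 1 = 0, so n = 1.

1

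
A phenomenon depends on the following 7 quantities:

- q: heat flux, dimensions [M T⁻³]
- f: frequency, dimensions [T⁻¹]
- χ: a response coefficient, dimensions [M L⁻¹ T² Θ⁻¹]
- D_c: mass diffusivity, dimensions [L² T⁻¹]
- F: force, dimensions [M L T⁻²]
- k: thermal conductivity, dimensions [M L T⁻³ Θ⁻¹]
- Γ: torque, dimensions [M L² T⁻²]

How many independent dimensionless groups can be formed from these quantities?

3

There are 7 variables and 4 base dimensions (M, L, T, Θ).
The dimension matrix has rank 4.
Independent dimensionless groups: 7 − 4 = 3.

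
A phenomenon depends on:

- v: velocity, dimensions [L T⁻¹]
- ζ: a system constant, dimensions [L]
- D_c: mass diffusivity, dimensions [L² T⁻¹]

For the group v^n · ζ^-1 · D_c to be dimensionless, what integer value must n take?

Balance the L exponent: (1)·n from v, plus −(1) + (2) = 1 from the rest, must sum to zero.
n + 1 = 0, so n = -1.

-1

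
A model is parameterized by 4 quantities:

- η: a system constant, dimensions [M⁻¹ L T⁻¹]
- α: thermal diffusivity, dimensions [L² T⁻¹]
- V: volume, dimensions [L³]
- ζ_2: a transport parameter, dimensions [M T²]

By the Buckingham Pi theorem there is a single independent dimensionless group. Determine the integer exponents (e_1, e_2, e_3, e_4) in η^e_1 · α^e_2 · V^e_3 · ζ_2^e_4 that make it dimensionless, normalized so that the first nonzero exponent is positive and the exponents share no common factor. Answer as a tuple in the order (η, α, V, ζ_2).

M: e_1·(-1) + e_2·(0) + e_3·(0) + e_4·(1) = 0
L: e_1·(1) + e_2·(2) + e_3·(3) + e_4·(0) = 0
T: e_1·(-1) + e_2·(-1) + e_3·(0) + e_4·(2) = 0
Solving this homogeneous linear system for the smallest-integer solution (first nonzero entry positive) gives (1, 1, -1, 1).

(1, 1, -1, 1)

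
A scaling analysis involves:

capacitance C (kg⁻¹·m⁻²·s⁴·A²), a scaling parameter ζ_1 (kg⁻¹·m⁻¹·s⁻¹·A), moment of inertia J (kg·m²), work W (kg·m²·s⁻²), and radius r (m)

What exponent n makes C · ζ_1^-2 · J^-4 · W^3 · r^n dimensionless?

2

Balance the L exponent: (1)·n from r, plus (-2) − 2·(-1) − 4·(2) + 3·(2) = -2 from the rest, must sum to zero.
n − 2 = 0, so n = 2.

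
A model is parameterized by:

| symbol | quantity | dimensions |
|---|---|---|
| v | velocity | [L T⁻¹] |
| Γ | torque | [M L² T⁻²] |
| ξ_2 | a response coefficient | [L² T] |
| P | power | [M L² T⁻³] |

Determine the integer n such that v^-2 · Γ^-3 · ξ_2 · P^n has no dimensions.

Balance the M exponent: (1)·n from P, plus −2·(0) − 3·(1) + (0) = -3 from the rest, must sum to zero.
n − 3 = 0, so n = 3.

3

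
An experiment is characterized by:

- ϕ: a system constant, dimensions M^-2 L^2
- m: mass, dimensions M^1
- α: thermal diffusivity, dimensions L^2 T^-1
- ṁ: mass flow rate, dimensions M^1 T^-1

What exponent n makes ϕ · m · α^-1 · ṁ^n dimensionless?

1

Balance the M exponent: (1)·n from ṁ, plus (-2) + (1) − (0) = -1 from the rest, must sum to zero.
n − 1 = 0, so n = 1.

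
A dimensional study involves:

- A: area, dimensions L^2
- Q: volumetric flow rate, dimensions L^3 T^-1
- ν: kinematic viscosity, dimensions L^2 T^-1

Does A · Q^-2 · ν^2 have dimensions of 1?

Sum the exponent of each base dimension across the product:
  M: [A]_M − 2·[Q]_M + 2·[ν]_M = (0) − 2·(0) + 2·(0) = 0
  L: [A]_L − 2·[Q]_L + 2·[ν]_L = (2) − 2·(3) + 2·(2) = 0
  T: [A]_T − 2·[Q]_T + 2·[ν]_T = (0) − 2·(-1) + 2·(-1) = 0
All base exponents vanish — dimensionless.

yes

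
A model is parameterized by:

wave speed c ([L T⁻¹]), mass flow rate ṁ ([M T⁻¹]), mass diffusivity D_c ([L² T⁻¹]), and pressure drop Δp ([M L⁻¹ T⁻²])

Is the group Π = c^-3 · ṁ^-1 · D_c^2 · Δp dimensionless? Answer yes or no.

yes

Sum the exponent of each base dimension across the product:
  M: −3·[c]_M − [ṁ]_M + 2·[D_c]_M + [Δp]_M = −3·(0) − (1) + 2·(0) + (1) = 0
  L: −3·[c]_L − [ṁ]_L + 2·[D_c]_L + [Δp]_L = −3·(1) − (0) + 2·(2) + (-1) = 0
  T: −3·[c]_T − [ṁ]_T + 2·[D_c]_T + [Δp]_T = −3·(-1) − (-1) + 2·(-1) + (-2) = 0
All base exponents vanish — dimensionless.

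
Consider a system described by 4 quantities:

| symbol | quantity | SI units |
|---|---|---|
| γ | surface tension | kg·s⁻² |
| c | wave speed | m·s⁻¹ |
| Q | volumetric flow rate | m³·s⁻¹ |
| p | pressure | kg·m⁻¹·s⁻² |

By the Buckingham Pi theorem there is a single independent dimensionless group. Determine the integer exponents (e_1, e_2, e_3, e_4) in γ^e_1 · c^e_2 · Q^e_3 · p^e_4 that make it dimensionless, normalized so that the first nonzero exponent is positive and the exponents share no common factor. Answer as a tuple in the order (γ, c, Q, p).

M: e_1·(1) + e_2·(0) + e_3·(0) + e_4·(1) = 0
L: e_1·(0) + e_2·(1) + e_3·(3) + e_4·(-1) = 0
T: e_1·(-2) + e_2·(-1) + e_3·(-1) + e_4·(-2) = 0
Solving this homogeneous linear system for the smallest-integer solution (first nonzero entry positive) gives (2, 1, -1, -2).

(2, 1, -1, -2)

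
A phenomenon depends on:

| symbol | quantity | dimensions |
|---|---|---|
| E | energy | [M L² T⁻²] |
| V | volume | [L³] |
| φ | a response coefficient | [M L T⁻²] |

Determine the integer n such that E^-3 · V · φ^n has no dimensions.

Balance the M exponent: (1)·n from φ, plus −3·(1) + (0) = -3 from the rest, must sum to zero.
n − 3 = 0, so n = 3.

3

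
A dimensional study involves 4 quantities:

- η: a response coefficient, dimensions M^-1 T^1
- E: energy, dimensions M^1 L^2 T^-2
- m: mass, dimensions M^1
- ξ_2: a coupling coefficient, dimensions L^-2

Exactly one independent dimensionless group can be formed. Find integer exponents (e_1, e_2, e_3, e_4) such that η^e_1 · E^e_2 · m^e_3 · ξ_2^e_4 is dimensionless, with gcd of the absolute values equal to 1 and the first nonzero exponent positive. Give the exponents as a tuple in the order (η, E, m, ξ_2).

M: e_1·(-1) + e_2·(1) + e_3·(1) + e_4·(0) = 0
L: e_1·(0) + e_2·(2) + e_3·(0) + e_4·(-2) = 0
T: e_1·(1) + e_2·(-2) + e_3·(0) + e_4·(0) = 0
Solving this homogeneous linear system for the smallest-integer solution (first nonzero entry positive) gives (2, 1, 1, 1).

(2, 1, 1, 1)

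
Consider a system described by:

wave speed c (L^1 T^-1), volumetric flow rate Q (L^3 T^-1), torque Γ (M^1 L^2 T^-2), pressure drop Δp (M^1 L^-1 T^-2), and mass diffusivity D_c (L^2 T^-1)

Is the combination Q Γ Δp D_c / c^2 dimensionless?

no

Sum the exponent of each base dimension across the product:
  M: −2·[c]_M + [Q]_M + [Γ]_M + [Δp]_M + [D_c]_M = −2·(0) + (0) + (1) + (1) + (0) = 2
  L: −2·[c]_L + [Q]_L + [Γ]_L + [Δp]_L + [D_c]_L = −2·(1) + (3) + (2) + (-1) + (2) = 4
  T: −2·[c]_T + [Q]_T + [Γ]_T + [Δp]_T + [D_c]_T = −2·(-1) + (-1) + (-2) + (-2) + (-1) = -4
Net dimensions [M² L⁴ T⁻⁴] ≠ [1] — not dimensionless.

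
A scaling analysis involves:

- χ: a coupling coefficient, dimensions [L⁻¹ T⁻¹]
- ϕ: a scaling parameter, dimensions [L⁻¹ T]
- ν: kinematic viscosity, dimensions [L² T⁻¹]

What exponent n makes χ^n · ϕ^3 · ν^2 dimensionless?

1

Balance the L exponent: (-1)·n from χ, plus 3·(-1) + 2·(2) = 1 from the rest, must sum to zero.
−n + 1 = 0, so n = 1.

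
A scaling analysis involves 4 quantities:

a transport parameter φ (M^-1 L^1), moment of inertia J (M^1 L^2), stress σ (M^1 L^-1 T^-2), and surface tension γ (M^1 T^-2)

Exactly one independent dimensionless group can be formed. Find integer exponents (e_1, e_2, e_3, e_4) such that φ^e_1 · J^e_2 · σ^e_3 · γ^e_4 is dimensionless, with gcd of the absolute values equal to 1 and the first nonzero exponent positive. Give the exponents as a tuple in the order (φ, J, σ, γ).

M: e_1·(-1) + e_2·(1) + e_3·(1) + e_4·(1) = 0
L: e_1·(1) + e_2·(2) + e_3·(-1) + e_4·(0) = 0
T: e_1·(0) + e_2·(0) + e_3·(-2) + e_4·(-2) = 0
Solving this homogeneous linear system for the smallest-integer solution (first nonzero entry positive) gives (1, 1, 3, -3).

(1, 1, 3, -3)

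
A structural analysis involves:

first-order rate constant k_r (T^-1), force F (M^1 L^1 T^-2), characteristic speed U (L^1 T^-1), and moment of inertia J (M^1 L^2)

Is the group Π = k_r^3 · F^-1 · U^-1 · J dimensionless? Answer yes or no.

Sum the exponent of each base dimension across the product:
  M: 3·[k_r]_M − [F]_M − [U]_M + [J]_M = 3·(0) − (1) − (0) + (1) = 0
  L: 3·[k_r]_L − [F]_L − [U]_L + [J]_L = 3·(0) − (1) − (1) + (2) = 0
  T: 3·[k_r]_T − [F]_T − [U]_T + [J]_T = 3·(-1) − (-2) − (-1) + (0) = 0
All base exponents vanish — dimensionless.

yes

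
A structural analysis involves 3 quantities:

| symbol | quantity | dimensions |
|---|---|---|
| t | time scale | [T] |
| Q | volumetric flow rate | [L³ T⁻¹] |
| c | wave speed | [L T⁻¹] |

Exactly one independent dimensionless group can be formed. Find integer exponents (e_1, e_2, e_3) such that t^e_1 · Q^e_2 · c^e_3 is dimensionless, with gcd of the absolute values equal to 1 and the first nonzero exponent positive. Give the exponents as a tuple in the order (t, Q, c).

(2, -1, 3)

L: e_1·(0) + e_2·(3) + e_3·(1) = 0
T: e_1·(1) + e_2·(-1) + e_3·(-1) = 0
Solving this homogeneous linear system for the smallest-integer solution (first nonzero entry positive) gives (2, -1, 3).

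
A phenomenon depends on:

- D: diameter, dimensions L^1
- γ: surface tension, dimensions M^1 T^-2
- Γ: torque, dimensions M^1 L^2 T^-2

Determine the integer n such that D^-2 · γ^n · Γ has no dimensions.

Balance the M exponent: (1)·n from γ, plus −2·(0) + (1) = 1 from the rest, must sum to zero.
n + 1 = 0, so n = -1.

-1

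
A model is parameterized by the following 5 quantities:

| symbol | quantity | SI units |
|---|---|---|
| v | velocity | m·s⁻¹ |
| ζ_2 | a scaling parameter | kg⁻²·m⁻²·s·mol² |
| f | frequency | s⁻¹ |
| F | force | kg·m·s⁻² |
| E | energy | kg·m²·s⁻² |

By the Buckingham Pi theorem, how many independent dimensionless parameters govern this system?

1

There are 5 variables and 4 base dimensions (M, L, T, N).
The dimension matrix has rank 4.
Independent dimensionless groups: 5 − 4 = 1.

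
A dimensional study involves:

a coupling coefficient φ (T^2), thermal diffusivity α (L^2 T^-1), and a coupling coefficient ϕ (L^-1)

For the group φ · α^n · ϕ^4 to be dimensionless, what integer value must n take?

2

Balance the L exponent: (2)·n from α, plus (0) + 4·(-1) = -4 from the rest, must sum to zero.
2n − 4 = 0, so n = 2.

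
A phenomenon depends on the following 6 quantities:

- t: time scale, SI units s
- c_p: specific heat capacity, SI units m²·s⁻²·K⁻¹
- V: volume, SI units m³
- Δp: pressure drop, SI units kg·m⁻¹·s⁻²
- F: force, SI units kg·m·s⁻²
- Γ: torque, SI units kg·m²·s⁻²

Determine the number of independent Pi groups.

2

There are 6 variables and 4 base dimensions (M, L, T, Θ).
The dimension matrix has rank 4.
Independent dimensionless groups: 6 − 4 = 2.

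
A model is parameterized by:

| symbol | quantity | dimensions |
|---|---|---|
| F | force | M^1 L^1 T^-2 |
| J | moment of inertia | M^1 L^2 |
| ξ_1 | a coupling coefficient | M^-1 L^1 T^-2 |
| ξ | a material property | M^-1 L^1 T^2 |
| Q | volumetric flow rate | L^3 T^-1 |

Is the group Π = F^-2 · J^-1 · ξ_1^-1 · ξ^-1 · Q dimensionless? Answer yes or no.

Sum the exponent of each base dimension across the product:
  M: −2·[F]_M − [J]_M − [ξ_1]_M − [ξ]_M + [Q]_M = −2·(1) − (1) − (-1) − (-1) + (0) = -1
  L: −2·[F]_L − [J]_L − [ξ_1]_L − [ξ]_L + [Q]_L = −2·(1) − (2) − (1) − (1) + (3) = -3
  T: −2·[F]_T − [J]_T − [ξ_1]_T − [ξ]_T + [Q]_T = −2·(-2) − (0) − (-2) − (2) + (-1) = 3
Net dimensions [M⁻¹ L⁻³ T³] ≠ [1] — not dimensionless.

no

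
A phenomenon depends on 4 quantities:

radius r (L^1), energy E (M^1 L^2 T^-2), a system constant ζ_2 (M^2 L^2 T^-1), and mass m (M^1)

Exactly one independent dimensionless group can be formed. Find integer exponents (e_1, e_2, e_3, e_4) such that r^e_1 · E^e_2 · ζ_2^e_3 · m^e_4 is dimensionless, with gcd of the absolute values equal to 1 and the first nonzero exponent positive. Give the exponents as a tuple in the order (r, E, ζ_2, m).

M: e_1·(0) + e_2·(1) + e_3·(2) + e_4·(1) = 0
L: e_1·(1) + e_2·(2) + e_3·(2) + e_4·(0) = 0
T: e_1·(0) + e_2·(-2) + e_3·(-1) + e_4·(0) = 0
Solving this homogeneous linear system for the smallest-integer solution (first nonzero entry positive) gives (2, 1, -2, 3).

(2, 1, -2, 3)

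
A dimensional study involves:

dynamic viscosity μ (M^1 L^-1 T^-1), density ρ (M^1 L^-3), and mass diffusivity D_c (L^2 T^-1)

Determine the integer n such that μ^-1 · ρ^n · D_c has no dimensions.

Balance the M exponent: (1)·n from ρ, plus −(1) + (0) = -1 from the rest, must sum to zero.
n − 1 = 0, so n = 1.

1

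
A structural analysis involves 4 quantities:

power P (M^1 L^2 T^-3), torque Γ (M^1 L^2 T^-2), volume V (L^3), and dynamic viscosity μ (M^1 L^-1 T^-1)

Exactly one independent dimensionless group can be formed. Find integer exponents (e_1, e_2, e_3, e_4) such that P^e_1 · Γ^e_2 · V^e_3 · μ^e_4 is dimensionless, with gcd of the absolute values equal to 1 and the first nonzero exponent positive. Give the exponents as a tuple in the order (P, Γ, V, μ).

M: e_1·(1) + e_2·(1) + e_3·(0) + e_4·(1) = 0
L: e_1·(2) + e_2·(2) + e_3·(3) + e_4·(-1) = 0
T: e_1·(-3) + e_2·(-2) + e_3·(0) + e_4·(-1) = 0
Solving this homogeneous linear system for the smallest-integer solution (first nonzero entry positive) gives (1, -2, 1, 1).

(1, -2, 1, 1)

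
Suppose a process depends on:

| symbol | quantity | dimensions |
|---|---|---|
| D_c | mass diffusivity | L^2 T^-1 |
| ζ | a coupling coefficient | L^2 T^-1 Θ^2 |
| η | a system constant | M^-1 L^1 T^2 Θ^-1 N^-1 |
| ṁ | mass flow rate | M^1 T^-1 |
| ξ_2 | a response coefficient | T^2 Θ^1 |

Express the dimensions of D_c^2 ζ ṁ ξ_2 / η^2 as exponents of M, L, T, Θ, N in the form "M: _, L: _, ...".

M: 3, L: 4, T: -6, Θ: 5, N: 2

Collect each base-dimension exponent across the product:
  M: 2·(0) + (0) − 2·(-1) + (1) + (0) = 3
  L: 2·(2) + (2) − 2·(1) + (0) + (0) = 4
  T: 2·(-1) + (-1) − 2·(2) + (-1) + (2) = -6
  Θ: 2·(0) + (2) − 2·(-1) + (0) + (1) = 5
  N: 2·(0) + (0) − 2·(-1) + (0) + (0) = 2
So the dimensions are [M³ L⁴ T⁻⁶ Θ⁵ N²].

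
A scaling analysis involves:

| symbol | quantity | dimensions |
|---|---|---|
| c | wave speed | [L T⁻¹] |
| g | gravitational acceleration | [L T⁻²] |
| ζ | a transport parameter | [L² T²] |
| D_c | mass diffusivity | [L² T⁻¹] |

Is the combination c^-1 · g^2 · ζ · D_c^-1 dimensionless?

Sum the exponent of each base dimension across the product:
  L: −[c]_L + 2·[g]_L + [ζ]_L − [D_c]_L = −(1) + 2·(1) + (2) − (2) = 1
  T: −[c]_T + 2·[g]_T + [ζ]_T − [D_c]_T = −(-1) + 2·(-2) + (2) − (-1) = 0
Net dimensions [L] ≠ [1] — not dimensionless.

no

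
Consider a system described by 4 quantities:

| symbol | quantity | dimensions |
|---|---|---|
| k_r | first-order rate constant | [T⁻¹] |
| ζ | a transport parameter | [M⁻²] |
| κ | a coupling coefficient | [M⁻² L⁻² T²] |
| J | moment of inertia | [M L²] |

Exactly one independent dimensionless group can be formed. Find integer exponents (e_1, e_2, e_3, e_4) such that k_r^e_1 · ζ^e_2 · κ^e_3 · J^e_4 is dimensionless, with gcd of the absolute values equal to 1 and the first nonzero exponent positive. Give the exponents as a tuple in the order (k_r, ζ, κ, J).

M: e_1·(0) + e_2·(-2) + e_3·(-2) + e_4·(1) = 0
L: e_1·(0) + e_2·(0) + e_3·(-2) + e_4·(2) = 0
T: e_1·(-1) + e_2·(0) + e_3·(2) + e_4·(0) = 0
Solving this homogeneous linear system for the smallest-integer solution (first nonzero entry positive) gives (4, -1, 2, 2).

(4, -1, 2, 2)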